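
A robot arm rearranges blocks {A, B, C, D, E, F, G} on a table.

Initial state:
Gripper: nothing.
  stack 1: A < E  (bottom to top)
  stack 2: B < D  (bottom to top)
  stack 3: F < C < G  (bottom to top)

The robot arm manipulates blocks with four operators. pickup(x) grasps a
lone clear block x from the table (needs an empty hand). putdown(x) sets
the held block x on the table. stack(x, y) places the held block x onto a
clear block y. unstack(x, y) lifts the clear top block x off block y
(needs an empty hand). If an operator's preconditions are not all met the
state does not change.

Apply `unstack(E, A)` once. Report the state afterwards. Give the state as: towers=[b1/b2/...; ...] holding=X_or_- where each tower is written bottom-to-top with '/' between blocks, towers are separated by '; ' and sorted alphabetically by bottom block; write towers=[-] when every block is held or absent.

towers=[A; B/D; F/C/G] holding=E

before: towers=[A/E; B/D; F/C/G] holding=-
pre[unstack(E, A)]: on(E,A) yes, clear(E) yes, handempty yes
all met → apply unstack(E, A)
after:  towers=[A; B/D; F/C/G] holding=E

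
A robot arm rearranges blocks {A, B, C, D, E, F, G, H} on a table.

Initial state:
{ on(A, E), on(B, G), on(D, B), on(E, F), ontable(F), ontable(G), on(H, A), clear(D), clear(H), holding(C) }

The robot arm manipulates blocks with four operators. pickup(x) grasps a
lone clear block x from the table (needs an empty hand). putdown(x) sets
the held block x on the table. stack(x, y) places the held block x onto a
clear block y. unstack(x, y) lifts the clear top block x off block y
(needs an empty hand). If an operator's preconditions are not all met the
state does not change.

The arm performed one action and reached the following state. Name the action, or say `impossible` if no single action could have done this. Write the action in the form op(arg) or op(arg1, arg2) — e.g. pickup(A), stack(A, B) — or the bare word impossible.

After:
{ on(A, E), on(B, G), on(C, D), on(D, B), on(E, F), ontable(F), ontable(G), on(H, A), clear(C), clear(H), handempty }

target: towers=[F/E/A/H; G/B/D/C] holding=-
        putdown(C) → towers=[C; F/E/A/H; G/B/D] holding=-
       stack(C, H) → towers=[F/E/A/H/C; G/B/D] holding=-
       stack(C, D) → towers=[F/E/A/H; G/B/D/C] holding=-  ← match

stack(C, D)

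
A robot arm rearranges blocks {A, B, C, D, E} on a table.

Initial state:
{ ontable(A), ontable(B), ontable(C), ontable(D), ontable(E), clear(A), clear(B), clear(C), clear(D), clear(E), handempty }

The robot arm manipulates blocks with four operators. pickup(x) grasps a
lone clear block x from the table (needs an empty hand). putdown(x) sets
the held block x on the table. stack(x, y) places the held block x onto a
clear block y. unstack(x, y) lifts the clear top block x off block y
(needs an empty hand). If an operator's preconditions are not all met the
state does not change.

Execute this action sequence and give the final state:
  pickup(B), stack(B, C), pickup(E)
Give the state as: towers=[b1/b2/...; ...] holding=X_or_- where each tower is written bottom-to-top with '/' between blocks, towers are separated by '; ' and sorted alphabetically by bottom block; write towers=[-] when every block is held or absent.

towers=[A; C/B; D] holding=E

step 1 (pickup(B)): towers=[A; C; D; E] holding=B
step 2 (stack(B, C)): towers=[A; C/B; D; E] holding=-
step 3 (pickup(E)): towers=[A; C/B; D] holding=E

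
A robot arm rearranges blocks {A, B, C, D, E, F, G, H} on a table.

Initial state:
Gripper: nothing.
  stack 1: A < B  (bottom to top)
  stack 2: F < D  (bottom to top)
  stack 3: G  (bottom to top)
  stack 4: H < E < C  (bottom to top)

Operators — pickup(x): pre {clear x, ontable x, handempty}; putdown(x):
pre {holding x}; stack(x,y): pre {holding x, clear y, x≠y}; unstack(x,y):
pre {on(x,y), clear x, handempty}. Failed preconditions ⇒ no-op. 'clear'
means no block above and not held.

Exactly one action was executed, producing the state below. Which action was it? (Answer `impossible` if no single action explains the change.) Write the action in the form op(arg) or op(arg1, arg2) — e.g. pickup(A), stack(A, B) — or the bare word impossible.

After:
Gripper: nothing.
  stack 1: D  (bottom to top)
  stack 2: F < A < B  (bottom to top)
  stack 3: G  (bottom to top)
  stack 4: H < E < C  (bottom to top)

impossible

target: towers=[D; F/A/B; G; H/E/C] holding=-
         pickup(G) → towers=[A/B; F/D; H/E/C] holding=G
     unstack(B, A) → towers=[A; F/D; G; H/E/C] holding=B
     unstack(D, F) → towers=[A/B; F; G; H/E/C] holding=D
     unstack(C, E) → towers=[A/B; F/D; G; H/E] holding=C
none of the 4 applicable actions match → impossible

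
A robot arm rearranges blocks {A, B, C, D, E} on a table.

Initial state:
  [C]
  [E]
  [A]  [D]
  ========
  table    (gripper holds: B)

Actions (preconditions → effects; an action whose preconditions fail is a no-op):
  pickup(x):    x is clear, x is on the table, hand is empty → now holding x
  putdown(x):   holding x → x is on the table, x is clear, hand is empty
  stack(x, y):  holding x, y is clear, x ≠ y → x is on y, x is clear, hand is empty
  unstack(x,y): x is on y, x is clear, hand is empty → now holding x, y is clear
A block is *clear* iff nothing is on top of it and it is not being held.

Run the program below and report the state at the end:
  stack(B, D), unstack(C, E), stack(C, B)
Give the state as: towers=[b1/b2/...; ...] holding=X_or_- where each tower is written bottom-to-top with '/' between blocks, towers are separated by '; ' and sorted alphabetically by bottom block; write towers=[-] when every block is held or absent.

step 1 (stack(B, D)): towers=[A/E/C; D/B] holding=-
step 2 (unstack(C, E)): towers=[A/E; D/B] holding=C
step 3 (stack(C, B)): towers=[A/E; D/B/C] holding=-

towers=[A/E; D/B/C] holding=-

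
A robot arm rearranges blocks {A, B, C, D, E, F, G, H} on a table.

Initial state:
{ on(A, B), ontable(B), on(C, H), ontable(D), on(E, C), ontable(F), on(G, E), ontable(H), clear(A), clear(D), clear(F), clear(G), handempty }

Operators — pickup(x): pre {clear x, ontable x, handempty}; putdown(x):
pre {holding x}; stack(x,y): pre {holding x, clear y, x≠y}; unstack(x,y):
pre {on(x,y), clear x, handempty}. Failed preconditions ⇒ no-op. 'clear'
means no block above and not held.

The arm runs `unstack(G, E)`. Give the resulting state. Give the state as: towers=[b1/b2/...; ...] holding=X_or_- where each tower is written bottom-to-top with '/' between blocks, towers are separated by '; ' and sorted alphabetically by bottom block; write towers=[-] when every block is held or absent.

before: towers=[B/A; D; F; H/C/E/G] holding=-
pre[unstack(G, E)]: on(G,E) yes, clear(G) yes, handempty yes
all met → apply unstack(G, E)
after:  towers=[B/A; D; F; H/C/E] holding=G

towers=[B/A; D; F; H/C/E] holding=G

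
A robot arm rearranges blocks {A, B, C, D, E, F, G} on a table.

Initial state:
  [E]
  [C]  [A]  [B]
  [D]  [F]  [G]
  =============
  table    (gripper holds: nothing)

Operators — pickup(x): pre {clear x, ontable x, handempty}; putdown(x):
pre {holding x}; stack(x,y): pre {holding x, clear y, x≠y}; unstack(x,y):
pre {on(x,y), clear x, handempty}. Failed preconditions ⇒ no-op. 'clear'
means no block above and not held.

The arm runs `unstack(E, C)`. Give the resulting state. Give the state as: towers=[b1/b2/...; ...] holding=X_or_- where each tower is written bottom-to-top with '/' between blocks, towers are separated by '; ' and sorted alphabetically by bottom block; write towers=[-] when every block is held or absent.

towers=[D/C; F/A; G/B] holding=E

before: towers=[D/C/E; F/A; G/B] holding=-
pre[unstack(E, C)]: on(E,C) ✓, clear(E) ✓, handempty ✓
all met → apply unstack(E, C)
after:  towers=[D/C; F/A; G/B] holding=E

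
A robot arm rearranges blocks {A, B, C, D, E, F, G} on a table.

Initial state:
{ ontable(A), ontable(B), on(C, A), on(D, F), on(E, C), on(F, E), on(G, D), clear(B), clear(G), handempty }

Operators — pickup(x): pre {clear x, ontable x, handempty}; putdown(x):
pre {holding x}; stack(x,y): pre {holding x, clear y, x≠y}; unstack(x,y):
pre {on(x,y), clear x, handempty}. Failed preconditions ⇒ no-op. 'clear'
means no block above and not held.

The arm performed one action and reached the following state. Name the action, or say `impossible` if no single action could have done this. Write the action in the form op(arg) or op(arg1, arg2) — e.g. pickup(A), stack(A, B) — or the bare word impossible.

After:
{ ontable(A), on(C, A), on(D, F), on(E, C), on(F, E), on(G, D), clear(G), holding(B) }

target: towers=[A/C/E/F/D/G] holding=B
         pickup(B) → towers=[A/C/E/F/D/G] holding=B  ← match
     unstack(G, D) → towers=[A/C/E/F/D; B] holding=G

pickup(B)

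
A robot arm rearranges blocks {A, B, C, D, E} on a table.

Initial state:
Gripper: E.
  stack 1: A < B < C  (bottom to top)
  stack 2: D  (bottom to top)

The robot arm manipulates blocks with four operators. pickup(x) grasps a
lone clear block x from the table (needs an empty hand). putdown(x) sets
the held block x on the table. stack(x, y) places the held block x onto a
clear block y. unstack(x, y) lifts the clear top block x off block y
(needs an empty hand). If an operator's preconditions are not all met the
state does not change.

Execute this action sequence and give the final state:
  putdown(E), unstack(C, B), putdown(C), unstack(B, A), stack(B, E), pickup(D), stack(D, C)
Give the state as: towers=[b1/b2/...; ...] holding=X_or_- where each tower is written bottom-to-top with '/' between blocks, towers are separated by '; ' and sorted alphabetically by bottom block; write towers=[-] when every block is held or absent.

step 1 (putdown(E)): towers=[A/B/C; D; E] holding=-
step 2 (unstack(C, B)): towers=[A/B; D; E] holding=C
step 3 (putdown(C)): towers=[A/B; C; D; E] holding=-
step 4 (unstack(B, A)): towers=[A; C; D; E] holding=B
step 5 (stack(B, E)): towers=[A; C; D; E/B] holding=-
step 6 (pickup(D)): towers=[A; C; E/B] holding=D
step 7 (stack(D, C)): towers=[A; C/D; E/B] holding=-

towers=[A; C/D; E/B] holding=-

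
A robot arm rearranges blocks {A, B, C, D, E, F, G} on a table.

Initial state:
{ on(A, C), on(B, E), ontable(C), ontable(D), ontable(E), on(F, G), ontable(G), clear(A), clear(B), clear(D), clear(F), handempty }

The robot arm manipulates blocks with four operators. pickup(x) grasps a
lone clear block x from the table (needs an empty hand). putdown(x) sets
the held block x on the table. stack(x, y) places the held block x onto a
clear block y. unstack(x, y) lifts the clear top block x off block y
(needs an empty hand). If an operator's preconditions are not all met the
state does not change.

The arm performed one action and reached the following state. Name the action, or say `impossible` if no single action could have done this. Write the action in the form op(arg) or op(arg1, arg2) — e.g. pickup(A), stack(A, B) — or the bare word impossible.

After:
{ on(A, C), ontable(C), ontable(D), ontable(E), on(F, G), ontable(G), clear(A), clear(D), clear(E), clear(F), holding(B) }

target: towers=[C/A; D; E; G/F] holding=B
     unstack(B, E) → towers=[C/A; D; E; G/F] holding=B  ← match
     unstack(F, G) → towers=[C/A; D; E/B; G] holding=F
         pickup(D) → towers=[C/A; E/B; G/F] holding=D
     unstack(A, C) → towers=[C; D; E/B; G/F] holding=A

unstack(B, E)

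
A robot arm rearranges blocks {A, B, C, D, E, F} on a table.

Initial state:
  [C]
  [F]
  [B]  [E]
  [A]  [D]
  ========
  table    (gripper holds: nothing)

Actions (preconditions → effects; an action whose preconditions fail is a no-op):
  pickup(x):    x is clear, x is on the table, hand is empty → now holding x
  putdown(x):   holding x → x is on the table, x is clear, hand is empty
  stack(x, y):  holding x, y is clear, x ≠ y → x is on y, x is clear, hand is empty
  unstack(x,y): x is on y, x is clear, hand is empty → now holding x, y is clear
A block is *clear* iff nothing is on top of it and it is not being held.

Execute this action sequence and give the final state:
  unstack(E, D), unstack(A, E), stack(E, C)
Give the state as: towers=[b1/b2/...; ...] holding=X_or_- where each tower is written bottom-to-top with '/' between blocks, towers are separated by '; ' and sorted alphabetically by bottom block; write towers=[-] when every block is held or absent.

towers=[A/B/F/C/E; D] holding=-

step 1 (unstack(E, D)): towers=[A/B/F/C; D] holding=E
step 2 (unstack(A, E)) [no-op]: towers=[A/B/F/C; D] holding=E
step 3 (stack(E, C)): towers=[A/B/F/C/E; D] holding=-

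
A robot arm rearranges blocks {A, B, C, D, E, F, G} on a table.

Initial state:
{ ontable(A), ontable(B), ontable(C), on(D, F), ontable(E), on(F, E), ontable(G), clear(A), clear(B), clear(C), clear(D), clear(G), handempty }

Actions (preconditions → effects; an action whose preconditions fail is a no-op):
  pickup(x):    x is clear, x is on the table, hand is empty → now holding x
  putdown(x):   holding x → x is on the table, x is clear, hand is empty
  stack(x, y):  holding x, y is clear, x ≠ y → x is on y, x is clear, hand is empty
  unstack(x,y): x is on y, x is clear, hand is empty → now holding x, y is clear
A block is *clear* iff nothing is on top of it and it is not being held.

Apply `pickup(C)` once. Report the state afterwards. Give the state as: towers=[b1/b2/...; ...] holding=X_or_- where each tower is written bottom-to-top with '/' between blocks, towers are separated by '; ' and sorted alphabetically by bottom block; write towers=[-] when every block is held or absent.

before: towers=[A; B; C; E/F/D; G] holding=-
pre[pickup(C)]: clear(C) ✓, ontable(C) ✓, handempty ✓
all met → apply pickup(C)
after:  towers=[A; B; E/F/D; G] holding=C

towers=[A; B; E/F/D; G] holding=C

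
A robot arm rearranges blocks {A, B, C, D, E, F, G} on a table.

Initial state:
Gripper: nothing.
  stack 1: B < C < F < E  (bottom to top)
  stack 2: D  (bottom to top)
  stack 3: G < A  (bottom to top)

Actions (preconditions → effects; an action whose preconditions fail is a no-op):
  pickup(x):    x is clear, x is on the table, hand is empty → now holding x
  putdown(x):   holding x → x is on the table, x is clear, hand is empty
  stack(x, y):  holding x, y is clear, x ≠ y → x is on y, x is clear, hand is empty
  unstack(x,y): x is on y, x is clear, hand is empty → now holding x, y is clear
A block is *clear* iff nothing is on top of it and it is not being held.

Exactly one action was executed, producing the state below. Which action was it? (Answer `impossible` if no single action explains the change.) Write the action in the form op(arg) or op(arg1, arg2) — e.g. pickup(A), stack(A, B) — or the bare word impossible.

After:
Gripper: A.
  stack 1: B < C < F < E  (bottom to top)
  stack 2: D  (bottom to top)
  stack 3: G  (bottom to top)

target: towers=[B/C/F/E; D; G] holding=A
         pickup(D) → towers=[B/C/F/E; G/A] holding=D
     unstack(A, G) → towers=[B/C/F/E; D; G] holding=A  ← match
     unstack(E, F) → towers=[B/C/F; D; G/A] holding=E

unstack(A, G)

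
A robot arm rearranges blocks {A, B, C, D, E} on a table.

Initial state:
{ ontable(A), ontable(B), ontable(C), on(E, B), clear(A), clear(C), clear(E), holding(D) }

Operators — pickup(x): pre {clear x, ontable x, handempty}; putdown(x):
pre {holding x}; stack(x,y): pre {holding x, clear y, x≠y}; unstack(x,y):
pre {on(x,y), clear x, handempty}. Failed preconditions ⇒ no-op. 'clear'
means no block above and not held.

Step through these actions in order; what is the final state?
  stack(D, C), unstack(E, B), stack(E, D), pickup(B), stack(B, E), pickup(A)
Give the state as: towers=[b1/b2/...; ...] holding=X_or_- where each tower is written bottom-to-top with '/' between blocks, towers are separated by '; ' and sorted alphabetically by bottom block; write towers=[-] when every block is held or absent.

step 1 (stack(D, C)): towers=[A; B/E; C/D] holding=-
step 2 (unstack(E, B)): towers=[A; B; C/D] holding=E
step 3 (stack(E, D)): towers=[A; B; C/D/E] holding=-
step 4 (pickup(B)): towers=[A; C/D/E] holding=B
step 5 (stack(B, E)): towers=[A; C/D/E/B] holding=-
step 6 (pickup(A)): towers=[C/D/E/B] holding=A

towers=[C/D/E/B] holding=A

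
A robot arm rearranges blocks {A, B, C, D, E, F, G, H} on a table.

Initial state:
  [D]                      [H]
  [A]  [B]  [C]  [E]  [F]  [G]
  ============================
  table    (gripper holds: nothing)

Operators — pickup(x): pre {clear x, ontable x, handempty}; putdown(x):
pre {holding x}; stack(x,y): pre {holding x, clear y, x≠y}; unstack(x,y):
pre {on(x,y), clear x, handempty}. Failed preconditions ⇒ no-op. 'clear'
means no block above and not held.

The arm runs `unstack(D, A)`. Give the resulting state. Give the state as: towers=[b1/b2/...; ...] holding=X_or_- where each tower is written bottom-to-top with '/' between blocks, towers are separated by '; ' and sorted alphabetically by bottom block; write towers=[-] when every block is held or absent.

before: towers=[A/D; B; C; E; F; G/H] holding=-
pre[unstack(D, A)]: on(D,A) ok, clear(D) ok, handempty ok
all met → apply unstack(D, A)
after:  towers=[A; B; C; E; F; G/H] holding=D

towers=[A; B; C; E; F; G/H] holding=D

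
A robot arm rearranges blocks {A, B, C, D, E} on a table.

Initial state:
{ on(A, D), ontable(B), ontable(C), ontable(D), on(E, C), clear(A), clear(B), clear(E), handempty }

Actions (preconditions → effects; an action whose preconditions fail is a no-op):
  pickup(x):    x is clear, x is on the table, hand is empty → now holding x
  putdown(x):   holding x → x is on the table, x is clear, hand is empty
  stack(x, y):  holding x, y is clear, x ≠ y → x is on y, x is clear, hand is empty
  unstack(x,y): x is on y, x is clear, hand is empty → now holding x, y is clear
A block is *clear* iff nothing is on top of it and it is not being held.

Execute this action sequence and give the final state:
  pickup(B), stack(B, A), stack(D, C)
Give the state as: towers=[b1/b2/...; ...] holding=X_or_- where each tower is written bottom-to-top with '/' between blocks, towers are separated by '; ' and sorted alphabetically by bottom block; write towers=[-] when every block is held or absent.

towers=[C/E; D/A/B] holding=-

step 1 (pickup(B)): towers=[C/E; D/A] holding=B
step 2 (stack(B, A)): towers=[C/E; D/A/B] holding=-
step 3 (stack(D, C)) [no-op]: towers=[C/E; D/A/B] holding=-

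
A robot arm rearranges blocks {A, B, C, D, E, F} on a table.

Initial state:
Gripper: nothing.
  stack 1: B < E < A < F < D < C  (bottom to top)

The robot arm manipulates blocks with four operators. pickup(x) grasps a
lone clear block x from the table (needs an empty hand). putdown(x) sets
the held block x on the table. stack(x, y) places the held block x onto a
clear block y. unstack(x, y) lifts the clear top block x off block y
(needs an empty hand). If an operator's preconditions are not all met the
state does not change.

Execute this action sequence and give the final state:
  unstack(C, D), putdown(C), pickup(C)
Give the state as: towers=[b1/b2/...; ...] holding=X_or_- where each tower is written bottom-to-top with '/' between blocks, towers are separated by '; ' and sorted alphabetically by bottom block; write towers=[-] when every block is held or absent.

towers=[B/E/A/F/D] holding=C

step 1 (unstack(C, D)): towers=[B/E/A/F/D] holding=C
step 2 (putdown(C)): towers=[B/E/A/F/D; C] holding=-
step 3 (pickup(C)): towers=[B/E/A/F/D] holding=C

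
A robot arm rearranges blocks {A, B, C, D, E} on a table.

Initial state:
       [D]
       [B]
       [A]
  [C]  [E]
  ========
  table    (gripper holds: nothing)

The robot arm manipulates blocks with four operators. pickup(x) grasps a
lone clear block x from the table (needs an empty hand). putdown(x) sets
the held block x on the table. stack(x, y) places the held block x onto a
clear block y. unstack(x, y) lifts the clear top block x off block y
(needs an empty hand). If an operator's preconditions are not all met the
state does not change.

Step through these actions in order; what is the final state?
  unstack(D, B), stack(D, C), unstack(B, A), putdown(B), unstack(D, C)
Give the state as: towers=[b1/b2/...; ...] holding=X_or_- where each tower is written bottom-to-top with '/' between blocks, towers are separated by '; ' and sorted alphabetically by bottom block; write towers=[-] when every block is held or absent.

step 1 (unstack(D, B)): towers=[C; E/A/B] holding=D
step 2 (stack(D, C)): towers=[C/D; E/A/B] holding=-
step 3 (unstack(B, A)): towers=[C/D; E/A] holding=B
step 4 (putdown(B)): towers=[B; C/D; E/A] holding=-
step 5 (unstack(D, C)): towers=[B; C; E/A] holding=D

towers=[B; C; E/A] holding=D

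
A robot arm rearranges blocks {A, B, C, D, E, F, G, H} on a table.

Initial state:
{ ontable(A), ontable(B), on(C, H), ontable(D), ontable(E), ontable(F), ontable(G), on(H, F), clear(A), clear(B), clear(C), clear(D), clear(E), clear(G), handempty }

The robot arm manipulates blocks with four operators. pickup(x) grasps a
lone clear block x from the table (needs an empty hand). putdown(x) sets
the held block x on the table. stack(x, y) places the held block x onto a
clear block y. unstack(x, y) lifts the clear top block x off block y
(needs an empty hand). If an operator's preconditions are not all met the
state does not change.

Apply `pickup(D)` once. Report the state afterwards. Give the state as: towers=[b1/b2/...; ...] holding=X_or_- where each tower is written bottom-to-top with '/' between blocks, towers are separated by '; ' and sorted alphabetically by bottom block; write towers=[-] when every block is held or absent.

towers=[A; B; E; F/H/C; G] holding=D

before: towers=[A; B; D; E; F/H/C; G] holding=-
pre[pickup(D)]: clear(D) yes, ontable(D) yes, handempty yes
all met → apply pickup(D)
after:  towers=[A; B; E; F/H/C; G] holding=D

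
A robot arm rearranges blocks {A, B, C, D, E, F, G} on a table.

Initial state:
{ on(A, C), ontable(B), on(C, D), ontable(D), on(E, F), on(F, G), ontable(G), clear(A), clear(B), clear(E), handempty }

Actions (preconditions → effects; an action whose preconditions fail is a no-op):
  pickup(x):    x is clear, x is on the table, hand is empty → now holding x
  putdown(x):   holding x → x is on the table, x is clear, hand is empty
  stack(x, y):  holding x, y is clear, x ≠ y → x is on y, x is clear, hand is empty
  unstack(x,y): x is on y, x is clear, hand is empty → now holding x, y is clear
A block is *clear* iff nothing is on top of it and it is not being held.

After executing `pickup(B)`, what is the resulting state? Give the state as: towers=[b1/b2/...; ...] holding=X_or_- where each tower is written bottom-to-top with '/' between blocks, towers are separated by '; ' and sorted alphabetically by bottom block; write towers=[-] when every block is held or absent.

towers=[D/C/A; G/F/E] holding=B

before: towers=[B; D/C/A; G/F/E] holding=-
pre[pickup(B)]: clear(B) yes, ontable(B) yes, handempty yes
all met → apply pickup(B)
after:  towers=[D/C/A; G/F/E] holding=B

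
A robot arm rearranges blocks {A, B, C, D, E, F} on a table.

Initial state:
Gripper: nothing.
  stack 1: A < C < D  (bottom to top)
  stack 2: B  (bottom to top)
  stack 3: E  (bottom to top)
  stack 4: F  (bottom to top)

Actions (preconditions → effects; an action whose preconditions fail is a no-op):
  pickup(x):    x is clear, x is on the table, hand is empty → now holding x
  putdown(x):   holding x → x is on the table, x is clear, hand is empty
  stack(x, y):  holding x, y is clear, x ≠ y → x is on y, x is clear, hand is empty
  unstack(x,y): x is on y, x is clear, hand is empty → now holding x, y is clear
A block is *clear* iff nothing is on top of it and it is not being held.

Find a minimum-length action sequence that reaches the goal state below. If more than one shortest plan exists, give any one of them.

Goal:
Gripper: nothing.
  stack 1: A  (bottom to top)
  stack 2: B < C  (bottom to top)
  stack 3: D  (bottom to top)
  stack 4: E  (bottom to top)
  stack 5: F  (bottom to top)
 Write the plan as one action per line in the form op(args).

unstack(D, C)
putdown(D)
unstack(C, A)
stack(C, B)

step 1 (unstack(D, C)): towers=[A/C; B; E; F] holding=D
step 2 (putdown(D)): towers=[A/C; B; D; E; F] holding=-
step 3 (unstack(C, A)): towers=[A; B; D; E; F] holding=C
step 4 (stack(C, B)): towers=[A; B/C; D; E; F] holding=-
goal check: towers=[A; B/C; D; E; F] holding=- — reached (length 4, optimal by BFS)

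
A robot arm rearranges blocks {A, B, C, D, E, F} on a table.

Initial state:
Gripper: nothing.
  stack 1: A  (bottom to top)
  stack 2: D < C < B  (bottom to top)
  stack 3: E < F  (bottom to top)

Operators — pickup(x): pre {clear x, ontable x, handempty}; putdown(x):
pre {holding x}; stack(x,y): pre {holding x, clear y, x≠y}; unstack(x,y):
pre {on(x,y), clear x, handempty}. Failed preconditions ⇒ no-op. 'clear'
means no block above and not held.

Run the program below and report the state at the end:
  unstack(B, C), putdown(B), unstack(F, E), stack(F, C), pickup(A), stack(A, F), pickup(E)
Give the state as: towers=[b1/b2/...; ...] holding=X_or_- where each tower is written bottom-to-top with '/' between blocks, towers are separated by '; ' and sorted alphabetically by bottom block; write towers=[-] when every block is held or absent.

step 1 (unstack(B, C)): towers=[A; D/C; E/F] holding=B
step 2 (putdown(B)): towers=[A; B; D/C; E/F] holding=-
step 3 (unstack(F, E)): towers=[A; B; D/C; E] holding=F
step 4 (stack(F, C)): towers=[A; B; D/C/F; E] holding=-
step 5 (pickup(A)): towers=[B; D/C/F; E] holding=A
step 6 (stack(A, F)): towers=[B; D/C/F/A; E] holding=-
step 7 (pickup(E)): towers=[B; D/C/F/A] holding=E

towers=[B; D/C/F/A] holding=E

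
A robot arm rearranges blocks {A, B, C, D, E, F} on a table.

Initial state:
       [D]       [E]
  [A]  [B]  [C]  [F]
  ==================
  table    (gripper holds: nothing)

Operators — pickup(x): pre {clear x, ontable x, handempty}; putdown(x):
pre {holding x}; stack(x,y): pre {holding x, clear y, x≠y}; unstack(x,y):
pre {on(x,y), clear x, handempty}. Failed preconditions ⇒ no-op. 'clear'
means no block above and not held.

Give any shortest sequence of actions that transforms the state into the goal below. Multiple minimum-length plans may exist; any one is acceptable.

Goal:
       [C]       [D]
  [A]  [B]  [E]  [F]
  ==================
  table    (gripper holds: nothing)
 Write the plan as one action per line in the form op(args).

unstack(E, F)
putdown(E)
unstack(D, B)
stack(D, F)
pickup(C)
stack(C, B)

step 1 (unstack(E, F)): towers=[A; B/D; C; F] holding=E
step 2 (putdown(E)): towers=[A; B/D; C; E; F] holding=-
step 3 (unstack(D, B)): towers=[A; B; C; E; F] holding=D
step 4 (stack(D, F)): towers=[A; B; C; E; F/D] holding=-
step 5 (pickup(C)): towers=[A; B; E; F/D] holding=C
step 6 (stack(C, B)): towers=[A; B/C; E; F/D] holding=-
goal check: towers=[A; B/C; E; F/D] holding=- — reached (length 6, optimal by BFS)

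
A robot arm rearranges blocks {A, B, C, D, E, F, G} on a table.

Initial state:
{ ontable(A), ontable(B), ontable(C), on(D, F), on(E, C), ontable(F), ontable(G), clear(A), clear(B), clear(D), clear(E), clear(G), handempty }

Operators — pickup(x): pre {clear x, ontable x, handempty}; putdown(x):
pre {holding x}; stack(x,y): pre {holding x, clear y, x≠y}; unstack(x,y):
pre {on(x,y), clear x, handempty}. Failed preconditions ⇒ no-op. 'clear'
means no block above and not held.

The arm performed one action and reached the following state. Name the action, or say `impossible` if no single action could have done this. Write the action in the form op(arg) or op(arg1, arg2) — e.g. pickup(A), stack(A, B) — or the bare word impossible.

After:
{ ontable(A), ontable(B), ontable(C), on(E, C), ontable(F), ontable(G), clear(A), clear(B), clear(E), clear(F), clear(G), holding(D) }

target: towers=[A; B; C/E; F; G] holding=D
         pickup(B) → towers=[A; C/E; F/D; G] holding=B
         pickup(G) → towers=[A; B; C/E; F/D] holding=G
     unstack(D, F) → towers=[A; B; C/E; F; G] holding=D  ← match
         pickup(A) → towers=[B; C/E; F/D; G] holding=A
     unstack(E, C) → towers=[A; B; C; F/D; G] holding=E

unstack(D, F)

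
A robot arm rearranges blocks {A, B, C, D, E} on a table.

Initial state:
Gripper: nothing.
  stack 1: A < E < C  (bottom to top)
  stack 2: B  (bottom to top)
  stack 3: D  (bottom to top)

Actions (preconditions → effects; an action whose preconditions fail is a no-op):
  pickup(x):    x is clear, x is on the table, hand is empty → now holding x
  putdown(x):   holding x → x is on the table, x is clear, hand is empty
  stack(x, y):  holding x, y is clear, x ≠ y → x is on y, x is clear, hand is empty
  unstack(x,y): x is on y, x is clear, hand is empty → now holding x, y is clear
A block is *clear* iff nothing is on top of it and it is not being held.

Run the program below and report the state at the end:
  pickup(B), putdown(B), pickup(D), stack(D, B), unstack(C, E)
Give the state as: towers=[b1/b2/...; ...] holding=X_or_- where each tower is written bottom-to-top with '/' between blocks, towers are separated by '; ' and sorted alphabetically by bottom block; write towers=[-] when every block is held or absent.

towers=[A/E; B/D] holding=C

step 1 (pickup(B)): towers=[A/E/C; D] holding=B
step 2 (putdown(B)): towers=[A/E/C; B; D] holding=-
step 3 (pickup(D)): towers=[A/E/C; B] holding=D
step 4 (stack(D, B)): towers=[A/E/C; B/D] holding=-
step 5 (unstack(C, E)): towers=[A/E; B/D] holding=C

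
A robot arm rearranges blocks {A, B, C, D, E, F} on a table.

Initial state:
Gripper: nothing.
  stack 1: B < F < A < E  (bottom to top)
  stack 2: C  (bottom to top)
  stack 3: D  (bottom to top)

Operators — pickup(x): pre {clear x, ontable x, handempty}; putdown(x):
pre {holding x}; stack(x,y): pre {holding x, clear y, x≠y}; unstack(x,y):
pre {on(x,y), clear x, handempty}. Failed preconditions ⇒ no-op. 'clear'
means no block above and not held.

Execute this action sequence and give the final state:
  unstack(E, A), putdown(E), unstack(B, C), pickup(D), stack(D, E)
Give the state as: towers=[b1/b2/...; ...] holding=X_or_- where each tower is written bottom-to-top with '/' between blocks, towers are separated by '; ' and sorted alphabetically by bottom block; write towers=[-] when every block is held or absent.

step 1 (unstack(E, A)): towers=[B/F/A; C; D] holding=E
step 2 (putdown(E)): towers=[B/F/A; C; D; E] holding=-
step 3 (unstack(B, C)) [no-op]: towers=[B/F/A; C; D; E] holding=-
step 4 (pickup(D)): towers=[B/F/A; C; E] holding=D
step 5 (stack(D, E)): towers=[B/F/A; C; E/D] holding=-

towers=[B/F/A; C; E/D] holding=-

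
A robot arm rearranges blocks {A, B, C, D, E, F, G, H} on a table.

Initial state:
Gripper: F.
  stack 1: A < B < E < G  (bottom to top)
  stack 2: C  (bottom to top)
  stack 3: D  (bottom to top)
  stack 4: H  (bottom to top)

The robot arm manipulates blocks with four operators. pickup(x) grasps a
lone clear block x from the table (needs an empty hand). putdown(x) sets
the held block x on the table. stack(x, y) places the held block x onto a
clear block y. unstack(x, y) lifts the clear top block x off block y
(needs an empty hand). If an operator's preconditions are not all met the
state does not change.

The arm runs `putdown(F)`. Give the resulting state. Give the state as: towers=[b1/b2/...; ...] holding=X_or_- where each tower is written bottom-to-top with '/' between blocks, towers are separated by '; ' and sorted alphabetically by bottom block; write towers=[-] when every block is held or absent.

before: towers=[A/B/E/G; C; D; H] holding=F
pre[putdown(F)]: holding(F) ok
all met → apply putdown(F)
after:  towers=[A/B/E/G; C; D; F; H] holding=-

towers=[A/B/E/G; C; D; F; H] holding=-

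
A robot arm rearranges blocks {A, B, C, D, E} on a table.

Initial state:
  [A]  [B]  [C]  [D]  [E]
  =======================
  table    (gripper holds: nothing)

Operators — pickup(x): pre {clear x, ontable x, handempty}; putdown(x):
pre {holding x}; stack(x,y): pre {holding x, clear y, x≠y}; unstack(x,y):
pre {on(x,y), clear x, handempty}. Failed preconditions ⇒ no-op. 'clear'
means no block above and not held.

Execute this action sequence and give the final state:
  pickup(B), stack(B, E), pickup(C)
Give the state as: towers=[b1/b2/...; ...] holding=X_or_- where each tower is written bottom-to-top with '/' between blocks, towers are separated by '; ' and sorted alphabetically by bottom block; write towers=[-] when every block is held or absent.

step 1 (pickup(B)): towers=[A; C; D; E] holding=B
step 2 (stack(B, E)): towers=[A; C; D; E/B] holding=-
step 3 (pickup(C)): towers=[A; D; E/B] holding=C

towers=[A; D; E/B] holding=C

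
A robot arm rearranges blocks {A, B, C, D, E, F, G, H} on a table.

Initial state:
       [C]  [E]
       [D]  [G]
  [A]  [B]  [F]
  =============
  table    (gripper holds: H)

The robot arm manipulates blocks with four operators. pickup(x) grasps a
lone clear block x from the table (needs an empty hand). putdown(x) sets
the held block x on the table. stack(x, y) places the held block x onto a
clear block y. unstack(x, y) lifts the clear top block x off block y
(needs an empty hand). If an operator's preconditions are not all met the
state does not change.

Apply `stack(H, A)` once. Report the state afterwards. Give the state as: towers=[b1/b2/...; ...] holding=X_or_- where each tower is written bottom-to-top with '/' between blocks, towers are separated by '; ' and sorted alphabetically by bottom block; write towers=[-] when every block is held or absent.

before: towers=[A; B/D/C; F/G/E] holding=H
pre[stack(H, A)]: holding(H) ok, clear(A) ok, H≠A ok
all met → apply stack(H, A)
after:  towers=[A/H; B/D/C; F/G/E] holding=-

towers=[A/H; B/D/C; F/G/E] holding=-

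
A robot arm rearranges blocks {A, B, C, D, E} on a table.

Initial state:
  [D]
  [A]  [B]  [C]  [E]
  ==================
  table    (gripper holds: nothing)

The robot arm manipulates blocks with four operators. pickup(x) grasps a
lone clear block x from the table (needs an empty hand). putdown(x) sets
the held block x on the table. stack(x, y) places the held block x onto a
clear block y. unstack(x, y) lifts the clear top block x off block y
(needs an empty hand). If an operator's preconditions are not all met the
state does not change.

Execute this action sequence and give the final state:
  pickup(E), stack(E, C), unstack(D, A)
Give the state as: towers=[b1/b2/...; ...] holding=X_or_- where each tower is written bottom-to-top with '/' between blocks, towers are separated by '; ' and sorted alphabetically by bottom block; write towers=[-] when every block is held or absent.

towers=[A; B; C/E] holding=D

step 1 (pickup(E)): towers=[A/D; B; C] holding=E
step 2 (stack(E, C)): towers=[A/D; B; C/E] holding=-
step 3 (unstack(D, A)): towers=[A; B; C/E] holding=D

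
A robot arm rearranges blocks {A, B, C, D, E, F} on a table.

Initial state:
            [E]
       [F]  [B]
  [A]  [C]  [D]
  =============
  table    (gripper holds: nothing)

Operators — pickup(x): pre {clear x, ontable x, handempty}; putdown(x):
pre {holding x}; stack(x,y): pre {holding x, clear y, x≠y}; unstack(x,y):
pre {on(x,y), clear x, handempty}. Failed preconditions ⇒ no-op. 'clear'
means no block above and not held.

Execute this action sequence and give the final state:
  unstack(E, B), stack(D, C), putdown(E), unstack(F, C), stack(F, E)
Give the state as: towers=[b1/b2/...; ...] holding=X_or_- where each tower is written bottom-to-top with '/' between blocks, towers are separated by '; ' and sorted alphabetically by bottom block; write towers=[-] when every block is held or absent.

towers=[A; C; D/B; E/F] holding=-

step 1 (unstack(E, B)): towers=[A; C/F; D/B] holding=E
step 2 (stack(D, C)) [no-op]: towers=[A; C/F; D/B] holding=E
step 3 (putdown(E)): towers=[A; C/F; D/B; E] holding=-
step 4 (unstack(F, C)): towers=[A; C; D/B; E] holding=F
step 5 (stack(F, E)): towers=[A; C; D/B; E/F] holding=-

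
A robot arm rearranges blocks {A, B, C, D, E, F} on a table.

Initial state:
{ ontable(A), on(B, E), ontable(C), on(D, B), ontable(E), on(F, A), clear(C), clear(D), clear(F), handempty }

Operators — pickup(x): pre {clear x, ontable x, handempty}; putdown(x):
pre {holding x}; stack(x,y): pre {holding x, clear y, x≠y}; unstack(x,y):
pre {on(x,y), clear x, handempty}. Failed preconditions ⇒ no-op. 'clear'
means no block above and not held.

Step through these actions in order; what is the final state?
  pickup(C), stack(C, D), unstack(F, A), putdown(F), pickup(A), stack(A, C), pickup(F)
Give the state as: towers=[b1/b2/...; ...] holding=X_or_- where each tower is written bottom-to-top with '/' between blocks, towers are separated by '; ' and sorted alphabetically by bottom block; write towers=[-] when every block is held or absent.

step 1 (pickup(C)): towers=[A/F; E/B/D] holding=C
step 2 (stack(C, D)): towers=[A/F; E/B/D/C] holding=-
step 3 (unstack(F, A)): towers=[A; E/B/D/C] holding=F
step 4 (putdown(F)): towers=[A; E/B/D/C; F] holding=-
step 5 (pickup(A)): towers=[E/B/D/C; F] holding=A
step 6 (stack(A, C)): towers=[E/B/D/C/A; F] holding=-
step 7 (pickup(F)): towers=[E/B/D/C/A] holding=F

towers=[E/B/D/C/A] holding=F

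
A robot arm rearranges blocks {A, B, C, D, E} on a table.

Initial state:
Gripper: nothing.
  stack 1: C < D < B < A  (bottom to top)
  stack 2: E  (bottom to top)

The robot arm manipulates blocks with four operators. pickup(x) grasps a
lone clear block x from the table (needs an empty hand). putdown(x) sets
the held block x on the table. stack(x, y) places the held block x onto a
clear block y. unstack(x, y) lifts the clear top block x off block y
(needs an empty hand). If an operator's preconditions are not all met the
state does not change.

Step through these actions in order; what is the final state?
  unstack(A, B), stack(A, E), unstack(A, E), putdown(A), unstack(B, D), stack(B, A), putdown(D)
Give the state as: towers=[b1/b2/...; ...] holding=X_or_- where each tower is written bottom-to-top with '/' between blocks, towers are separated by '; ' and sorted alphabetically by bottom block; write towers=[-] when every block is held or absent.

step 1 (unstack(A, B)): towers=[C/D/B; E] holding=A
step 2 (stack(A, E)): towers=[C/D/B; E/A] holding=-
step 3 (unstack(A, E)): towers=[C/D/B; E] holding=A
step 4 (putdown(A)): towers=[A; C/D/B; E] holding=-
step 5 (unstack(B, D)): towers=[A; C/D; E] holding=B
step 6 (stack(B, A)): towers=[A/B; C/D; E] holding=-
step 7 (putdown(D)) [no-op]: towers=[A/B; C/D; E] holding=-

towers=[A/B; C/D; E] holding=-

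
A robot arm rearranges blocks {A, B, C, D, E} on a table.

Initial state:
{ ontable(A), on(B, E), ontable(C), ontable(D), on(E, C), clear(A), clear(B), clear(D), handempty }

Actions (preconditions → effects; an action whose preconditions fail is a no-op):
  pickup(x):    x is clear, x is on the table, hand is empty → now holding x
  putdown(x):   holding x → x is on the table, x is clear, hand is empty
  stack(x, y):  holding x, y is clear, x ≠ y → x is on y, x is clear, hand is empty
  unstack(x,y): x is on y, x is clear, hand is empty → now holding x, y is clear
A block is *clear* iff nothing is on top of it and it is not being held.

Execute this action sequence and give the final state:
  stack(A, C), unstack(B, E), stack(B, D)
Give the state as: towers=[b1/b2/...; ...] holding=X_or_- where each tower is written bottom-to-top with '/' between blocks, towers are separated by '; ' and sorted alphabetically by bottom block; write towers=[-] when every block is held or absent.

towers=[A; C/E; D/B] holding=-

step 1 (stack(A, C)) [no-op]: towers=[A; C/E/B; D] holding=-
step 2 (unstack(B, E)): towers=[A; C/E; D] holding=B
step 3 (stack(B, D)): towers=[A; C/E; D/B] holding=-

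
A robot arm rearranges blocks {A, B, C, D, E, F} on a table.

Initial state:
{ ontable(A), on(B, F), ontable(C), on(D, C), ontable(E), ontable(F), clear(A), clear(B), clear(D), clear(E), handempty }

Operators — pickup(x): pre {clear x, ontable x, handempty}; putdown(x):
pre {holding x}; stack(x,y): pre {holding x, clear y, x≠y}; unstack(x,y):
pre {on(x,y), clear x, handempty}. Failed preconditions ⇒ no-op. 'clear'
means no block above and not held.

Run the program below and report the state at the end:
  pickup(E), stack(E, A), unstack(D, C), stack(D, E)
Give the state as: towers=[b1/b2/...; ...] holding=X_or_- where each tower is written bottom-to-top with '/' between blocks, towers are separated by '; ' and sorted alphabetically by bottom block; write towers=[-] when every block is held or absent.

step 1 (pickup(E)): towers=[A; C/D; F/B] holding=E
step 2 (stack(E, A)): towers=[A/E; C/D; F/B] holding=-
step 3 (unstack(D, C)): towers=[A/E; C; F/B] holding=D
step 4 (stack(D, E)): towers=[A/E/D; C; F/B] holding=-

towers=[A/E/D; C; F/B] holding=-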